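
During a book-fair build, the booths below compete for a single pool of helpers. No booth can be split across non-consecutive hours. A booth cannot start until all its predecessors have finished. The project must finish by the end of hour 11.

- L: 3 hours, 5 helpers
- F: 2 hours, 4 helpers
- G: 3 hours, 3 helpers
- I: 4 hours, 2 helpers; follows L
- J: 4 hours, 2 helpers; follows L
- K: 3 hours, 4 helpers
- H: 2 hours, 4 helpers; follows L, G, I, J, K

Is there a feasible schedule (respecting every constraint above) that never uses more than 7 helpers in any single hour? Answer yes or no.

no

The minimum achievable peak is 8; 7 < 8, so no feasible schedule stays within the cap.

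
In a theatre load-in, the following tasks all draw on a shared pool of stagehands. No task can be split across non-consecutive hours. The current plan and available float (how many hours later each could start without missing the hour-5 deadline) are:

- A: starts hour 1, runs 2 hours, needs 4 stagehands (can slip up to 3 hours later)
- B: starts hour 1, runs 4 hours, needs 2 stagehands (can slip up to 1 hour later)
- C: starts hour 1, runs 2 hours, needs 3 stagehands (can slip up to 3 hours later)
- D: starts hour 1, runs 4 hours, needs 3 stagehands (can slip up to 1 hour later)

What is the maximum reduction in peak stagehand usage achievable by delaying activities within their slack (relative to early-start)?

Early-start peak: h1:12  h2:12  h3:5  h4:5  h5:0 ⇒ 12.
Leveled (A@1, B@1, C@3, D@1): h1:9  h2:9  h3:8  h4:8  h5:0 ⇒ 9.
Reduction 12 − 9 = 3.

3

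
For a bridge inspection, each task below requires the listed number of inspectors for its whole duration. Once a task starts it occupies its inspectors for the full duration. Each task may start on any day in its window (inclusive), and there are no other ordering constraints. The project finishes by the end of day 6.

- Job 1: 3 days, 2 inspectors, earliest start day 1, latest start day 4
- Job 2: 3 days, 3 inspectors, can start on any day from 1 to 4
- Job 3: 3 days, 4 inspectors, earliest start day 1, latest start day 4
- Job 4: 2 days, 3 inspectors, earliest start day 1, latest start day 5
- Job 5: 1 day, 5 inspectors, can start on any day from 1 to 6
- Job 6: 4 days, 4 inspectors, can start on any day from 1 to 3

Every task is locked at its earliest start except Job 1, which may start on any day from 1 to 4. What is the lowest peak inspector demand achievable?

Job 1@1: d1:21  d2:16  d3:13  d4:4  d5:0  d6:0 → peak 21
Job 1@2: d1:19  d2:16  d3:13  d4:6  d5:0  d6:0 → peak 19
Job 1@3: d1:19  d2:14  d3:13  d4:6  d5:2  d6:0 → peak 19
Job 1@4: d1:19  d2:14  d3:11  d4:6  d5:2  d6:2 → peak 19
Best is Job 1@2, peak 19.

19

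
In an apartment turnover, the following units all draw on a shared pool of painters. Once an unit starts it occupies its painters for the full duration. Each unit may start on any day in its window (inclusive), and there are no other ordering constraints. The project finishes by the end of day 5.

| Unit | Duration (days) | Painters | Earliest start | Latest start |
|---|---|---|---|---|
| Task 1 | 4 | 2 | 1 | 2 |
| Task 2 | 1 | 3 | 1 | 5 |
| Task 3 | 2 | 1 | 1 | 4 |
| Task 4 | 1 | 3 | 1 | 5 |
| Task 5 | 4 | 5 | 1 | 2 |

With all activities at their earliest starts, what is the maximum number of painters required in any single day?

Early-start schedule: Task 1@1, Task 2@1, Task 3@1, Task 4@1, Task 5@1.
Load per day: day 1: 14, day 2: 8, day 3: 7, day 4: 7, day 5: 0.
Peak is 14.

14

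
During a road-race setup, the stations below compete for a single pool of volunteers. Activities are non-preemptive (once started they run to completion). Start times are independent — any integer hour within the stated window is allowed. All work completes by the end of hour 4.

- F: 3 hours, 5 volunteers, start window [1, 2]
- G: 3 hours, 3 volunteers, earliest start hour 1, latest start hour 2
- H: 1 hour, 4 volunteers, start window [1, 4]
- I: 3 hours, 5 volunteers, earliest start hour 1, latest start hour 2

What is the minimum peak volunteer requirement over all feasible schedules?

13

Early-start (F@1, G@1, H@1, I@1) gives peak 17: h1:17  h2:13  h3:13  h4:0.
Shift I→2.
Schedule F@1, G@1, H@1, I@2: h1:12  h2:13  h3:13  h4:5 — peak 13.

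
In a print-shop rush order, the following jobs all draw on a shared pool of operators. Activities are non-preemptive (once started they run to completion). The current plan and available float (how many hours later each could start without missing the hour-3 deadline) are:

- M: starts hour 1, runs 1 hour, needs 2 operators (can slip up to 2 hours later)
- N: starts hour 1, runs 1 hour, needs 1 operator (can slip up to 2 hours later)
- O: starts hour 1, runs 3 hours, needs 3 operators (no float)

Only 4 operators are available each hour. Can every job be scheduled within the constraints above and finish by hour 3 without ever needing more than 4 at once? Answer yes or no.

no

The minimum achievable peak is 5; 4 < 5, so no feasible schedule stays within the cap.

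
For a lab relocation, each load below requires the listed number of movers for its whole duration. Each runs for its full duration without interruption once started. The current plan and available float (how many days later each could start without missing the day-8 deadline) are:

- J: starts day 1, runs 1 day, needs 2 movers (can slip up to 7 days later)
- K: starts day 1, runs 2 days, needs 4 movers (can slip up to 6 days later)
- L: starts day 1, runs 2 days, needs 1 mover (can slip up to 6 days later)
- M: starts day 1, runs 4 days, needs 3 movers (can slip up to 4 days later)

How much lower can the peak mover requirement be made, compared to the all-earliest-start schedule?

6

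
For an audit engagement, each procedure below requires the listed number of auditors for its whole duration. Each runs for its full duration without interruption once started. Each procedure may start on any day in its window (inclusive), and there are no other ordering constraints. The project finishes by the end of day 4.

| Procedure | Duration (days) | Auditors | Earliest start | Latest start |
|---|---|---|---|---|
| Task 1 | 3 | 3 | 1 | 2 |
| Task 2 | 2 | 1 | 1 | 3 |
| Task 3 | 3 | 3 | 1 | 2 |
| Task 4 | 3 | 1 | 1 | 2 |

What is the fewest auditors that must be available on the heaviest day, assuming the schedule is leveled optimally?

8

Schedule Task 1@1, Task 2@1, Task 3@1, Task 4@1: d1:8  d2:8  d3:7  d4:0 — peak 8.
No arrangement of the 24 feasible schedules does better.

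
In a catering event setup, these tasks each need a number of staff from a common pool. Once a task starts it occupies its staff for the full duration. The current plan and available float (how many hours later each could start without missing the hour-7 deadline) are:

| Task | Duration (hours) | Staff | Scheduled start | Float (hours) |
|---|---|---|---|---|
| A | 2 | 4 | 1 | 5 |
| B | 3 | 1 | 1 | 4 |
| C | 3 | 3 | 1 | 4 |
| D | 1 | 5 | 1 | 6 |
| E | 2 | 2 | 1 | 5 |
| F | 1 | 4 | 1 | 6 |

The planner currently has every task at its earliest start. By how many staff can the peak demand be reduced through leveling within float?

14

Early-start peak: h1:19  h2:10  h3:4  h4:0  h5:0  h6:0  h7:0 ⇒ 19.
Leveled (A@1, B@1, C@3, D@6, E@4, F@7): h1:5  h2:5  h3:4  h4:5  h5:5  h6:5  h7:4 ⇒ 5.
Reduction 19 − 5 = 14.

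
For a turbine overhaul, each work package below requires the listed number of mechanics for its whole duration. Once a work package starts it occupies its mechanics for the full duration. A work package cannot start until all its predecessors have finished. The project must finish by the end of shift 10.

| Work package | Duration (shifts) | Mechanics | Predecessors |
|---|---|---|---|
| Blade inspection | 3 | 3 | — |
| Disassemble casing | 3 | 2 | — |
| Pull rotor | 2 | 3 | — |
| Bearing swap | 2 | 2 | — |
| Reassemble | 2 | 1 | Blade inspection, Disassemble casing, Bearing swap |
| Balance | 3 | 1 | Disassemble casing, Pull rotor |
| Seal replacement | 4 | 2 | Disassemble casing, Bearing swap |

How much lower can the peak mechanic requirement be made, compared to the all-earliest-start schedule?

5

Early-start peak: s1:10  s2:10  s3:5  s4:4  s5:4  s6:3  s7:2  s8:0  s9:0  s10:0 ⇒ 10.
Leveled (Blade inspection@1, Disassemble casing@1, Pull rotor@4, Bearing swap@4, Reassemble@6, Balance@6, Seal replacement@6): s1:5  s2:5  s3:5  s4:5  s5:5  s6:4  s7:4  s8:3  s9:2  s10:0 ⇒ 5.
Reduction 10 − 5 = 5.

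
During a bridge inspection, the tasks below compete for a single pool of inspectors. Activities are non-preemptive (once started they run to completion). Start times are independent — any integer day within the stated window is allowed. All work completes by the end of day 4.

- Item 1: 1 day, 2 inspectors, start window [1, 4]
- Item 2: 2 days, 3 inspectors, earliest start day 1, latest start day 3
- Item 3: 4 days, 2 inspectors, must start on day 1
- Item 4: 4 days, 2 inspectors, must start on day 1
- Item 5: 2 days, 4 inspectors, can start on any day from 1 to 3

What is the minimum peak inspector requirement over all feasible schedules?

Early-start (Item 1@1, Item 2@1, Item 3@1, Item 4@1, Item 5@1) gives peak 13: d1:13  d2:11  d3:4  d4:4.
Shift Item 5→3.
Schedule Item 1@1, Item 2@1, Item 3@1, Item 4@1, Item 5@3: d1:9  d2:7  d3:8  d4:8 — peak 9.

9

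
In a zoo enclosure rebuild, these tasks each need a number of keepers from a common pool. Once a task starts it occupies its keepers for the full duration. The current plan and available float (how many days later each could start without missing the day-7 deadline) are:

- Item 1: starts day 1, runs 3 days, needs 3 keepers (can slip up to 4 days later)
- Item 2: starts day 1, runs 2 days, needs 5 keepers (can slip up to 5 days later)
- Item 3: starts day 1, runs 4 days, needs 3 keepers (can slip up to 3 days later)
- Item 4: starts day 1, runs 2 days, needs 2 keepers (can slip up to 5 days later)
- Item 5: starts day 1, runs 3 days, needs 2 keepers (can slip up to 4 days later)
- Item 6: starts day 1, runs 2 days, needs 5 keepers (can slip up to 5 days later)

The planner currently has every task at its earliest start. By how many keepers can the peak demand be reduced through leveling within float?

12

Early-start peak: d1:20  d2:20  d3:8  d4:3  d5:0  d6:0  d7:0 ⇒ 20.
Leveled (Item 1@1, Item 2@1, Item 3@3, Item 4@4, Item 5@3, Item 6@6): d1:8  d2:8  d3:8  d4:7  d5:7  d6:8  d7:5 ⇒ 8.
Reduction 20 − 8 = 12.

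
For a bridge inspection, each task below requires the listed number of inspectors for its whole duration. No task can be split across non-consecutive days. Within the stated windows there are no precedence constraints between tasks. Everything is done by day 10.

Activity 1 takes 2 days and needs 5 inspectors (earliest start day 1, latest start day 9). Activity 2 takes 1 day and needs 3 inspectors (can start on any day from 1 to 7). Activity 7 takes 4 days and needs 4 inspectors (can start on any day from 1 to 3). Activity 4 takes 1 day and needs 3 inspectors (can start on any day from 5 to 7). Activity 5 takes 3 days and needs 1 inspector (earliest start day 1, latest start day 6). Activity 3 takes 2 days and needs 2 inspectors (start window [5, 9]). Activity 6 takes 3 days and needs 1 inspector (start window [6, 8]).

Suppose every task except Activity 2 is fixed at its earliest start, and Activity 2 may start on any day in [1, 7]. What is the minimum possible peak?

Activity 2@1: d1:13  d2:10  d3:5  d4:4  d5:5  d6:3  d7:1  d8:1  d9:0  d10:0 → peak 13
Activity 2@2: d1:10  d2:13  d3:5  d4:4  d5:5  d6:3  d7:1  d8:1  d9:0  d10:0 → peak 13
Activity 2@3: d1:10  d2:10  d3:8  d4:4  d5:5  d6:3  d7:1  d8:1  d9:0  d10:0 → peak 10
Activity 2@4: d1:10  d2:10  d3:5  d4:7  d5:5  d6:3  d7:1  d8:1  d9:0  d10:0 → peak 10
Activity 2@5: d1:10  d2:10  d3:5  d4:4  d5:8  d6:3  d7:1  d8:1  d9:0  d10:0 → peak 10
Activity 2@6: d1:10  d2:10  d3:5  d4:4  d5:5  d6:6  d7:1  d8:1  d9:0  d10:0 → peak 10
Activity 2@7: d1:10  d2:10  d3:5  d4:4  d5:5  d6:3  d7:4  d8:1  d9:0  d10:0 → peak 10
Best is Activity 2@3, peak 10.

10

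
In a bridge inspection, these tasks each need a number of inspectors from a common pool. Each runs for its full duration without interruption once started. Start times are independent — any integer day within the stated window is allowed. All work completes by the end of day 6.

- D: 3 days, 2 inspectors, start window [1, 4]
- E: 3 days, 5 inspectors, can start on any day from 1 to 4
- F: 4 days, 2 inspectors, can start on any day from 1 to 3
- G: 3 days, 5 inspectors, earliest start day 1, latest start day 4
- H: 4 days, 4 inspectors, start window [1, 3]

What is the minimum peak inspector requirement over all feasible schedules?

13

Early-start (D@1, E@1, F@1, G@1, H@1) gives peak 18: d1:18  d2:18  d3:18  d4:6  d5:0  d6:0.
Shift G→4.
Schedule D@1, E@1, F@1, G@4, H@1: d1:13  d2:13  d3:13  d4:11  d5:5  d6:5 — peak 13.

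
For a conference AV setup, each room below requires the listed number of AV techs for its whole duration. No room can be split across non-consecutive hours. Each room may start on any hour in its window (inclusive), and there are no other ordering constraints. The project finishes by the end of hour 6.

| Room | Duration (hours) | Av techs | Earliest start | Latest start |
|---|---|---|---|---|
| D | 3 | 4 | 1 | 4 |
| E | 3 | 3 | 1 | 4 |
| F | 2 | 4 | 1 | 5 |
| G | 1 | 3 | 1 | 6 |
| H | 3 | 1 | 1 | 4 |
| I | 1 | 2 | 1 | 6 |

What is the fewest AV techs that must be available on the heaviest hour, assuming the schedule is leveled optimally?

7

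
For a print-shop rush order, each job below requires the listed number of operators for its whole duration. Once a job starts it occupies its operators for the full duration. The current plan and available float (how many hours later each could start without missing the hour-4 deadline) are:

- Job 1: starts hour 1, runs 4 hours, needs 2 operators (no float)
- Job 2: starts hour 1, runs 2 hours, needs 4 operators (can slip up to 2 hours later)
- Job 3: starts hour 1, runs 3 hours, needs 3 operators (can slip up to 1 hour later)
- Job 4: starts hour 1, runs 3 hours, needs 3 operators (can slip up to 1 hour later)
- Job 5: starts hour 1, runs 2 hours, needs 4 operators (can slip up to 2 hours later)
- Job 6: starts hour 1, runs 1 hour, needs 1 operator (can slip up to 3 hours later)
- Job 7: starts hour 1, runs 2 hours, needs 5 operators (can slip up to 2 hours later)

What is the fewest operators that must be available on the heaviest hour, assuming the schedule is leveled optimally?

Early-start (Job 1@1, Job 2@1, Job 3@1, Job 4@1, Job 5@1, Job 6@1, Job 7@1) gives peak 22: h1:22  h2:21  h3:8  h4:2.
Shift Job 6→3, Job 7→3.
Schedule Job 1@1, Job 2@1, Job 3@1, Job 4@1, Job 5@1, Job 6@3, Job 7@3: h1:16  h2:16  h3:14  h4:7 — peak 16.

16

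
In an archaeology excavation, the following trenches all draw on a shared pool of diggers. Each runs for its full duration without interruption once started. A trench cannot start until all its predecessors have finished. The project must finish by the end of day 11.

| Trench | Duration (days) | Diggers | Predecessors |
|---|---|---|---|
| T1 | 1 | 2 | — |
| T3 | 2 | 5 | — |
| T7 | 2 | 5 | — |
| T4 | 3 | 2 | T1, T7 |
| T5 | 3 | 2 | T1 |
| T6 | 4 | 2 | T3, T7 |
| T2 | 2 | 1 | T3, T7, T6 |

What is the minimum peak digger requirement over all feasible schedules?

Early-start (T1@1, T3@1, T7@1, T4@3, T5@2, T6@3, T2@7) gives peak 12: d1:12  d2:12  d3:6  d4:6  d5:4  d6:2  d7:1  d8:1  d9:0  d10:0  d11:0.
Shift T3→2, T7→4, T4→6, T5→9, T6→6, T2→10.
Schedule T1@1, T3@2, T7@4, T4@6, T5@9, T6@6, T2@10: d1:2  d2:5  d3:5  d4:5  d5:5  d6:4  d7:4  d8:4  d9:4  d10:3  d11:3 — peak 5.

5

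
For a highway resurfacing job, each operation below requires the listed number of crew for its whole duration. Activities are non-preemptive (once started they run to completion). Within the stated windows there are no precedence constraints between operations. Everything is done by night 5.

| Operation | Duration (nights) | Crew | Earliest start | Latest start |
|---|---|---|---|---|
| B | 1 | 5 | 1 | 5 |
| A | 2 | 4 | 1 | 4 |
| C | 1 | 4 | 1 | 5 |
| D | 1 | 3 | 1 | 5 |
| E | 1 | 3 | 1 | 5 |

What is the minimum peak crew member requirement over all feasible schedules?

6

Early-start (B@1, A@1, C@1, D@1, E@1) gives peak 19: n1:19  n2:4  n3:0  n4:0  n5:0.
Shift A→2, C→4, D→5, E→5.
Schedule B@1, A@2, C@4, D@5, E@5: n1:5  n2:4  n3:4  n4:4  n5:6 — peak 6.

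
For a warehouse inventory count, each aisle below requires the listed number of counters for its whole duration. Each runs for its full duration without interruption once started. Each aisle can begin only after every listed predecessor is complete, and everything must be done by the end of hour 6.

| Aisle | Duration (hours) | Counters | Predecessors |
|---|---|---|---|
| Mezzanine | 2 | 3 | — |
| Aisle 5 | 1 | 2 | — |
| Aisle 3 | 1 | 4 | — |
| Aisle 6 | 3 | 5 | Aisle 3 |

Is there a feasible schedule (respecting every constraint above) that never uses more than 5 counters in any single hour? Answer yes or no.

Schedule Mezzanine@1, Aisle 5@1, Aisle 3@3, Aisle 6@4: h1:5  h2:3  h3:4  h4:5  h5:5  h6:5 — peak 5 ≤ 5.

yes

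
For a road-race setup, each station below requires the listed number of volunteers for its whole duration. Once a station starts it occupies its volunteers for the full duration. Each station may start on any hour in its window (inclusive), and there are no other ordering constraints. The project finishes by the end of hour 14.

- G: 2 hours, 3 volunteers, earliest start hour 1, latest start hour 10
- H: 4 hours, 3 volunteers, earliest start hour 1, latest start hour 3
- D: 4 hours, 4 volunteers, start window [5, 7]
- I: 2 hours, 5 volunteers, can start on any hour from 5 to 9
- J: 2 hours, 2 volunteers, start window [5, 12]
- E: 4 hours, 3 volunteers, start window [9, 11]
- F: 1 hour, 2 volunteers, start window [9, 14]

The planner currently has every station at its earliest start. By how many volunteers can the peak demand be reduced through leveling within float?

5

Early-start peak: h1:6  h2:6  h3:3  h4:3  h5:11  h6:11  h7:4  h8:4  h9:5  h10:3  h11:3  h12:3  h13:0  h14:0 ⇒ 11.
Leveled (G@1, H@1, D@5, I@9, J@5, E@11, F@11): h1:6  h2:6  h3:3  h4:3  h5:6  h6:6  h7:4  h8:4  h9:5  h10:5  h11:5  h12:3  h13:3  h14:3 ⇒ 6.
Reduction 11 − 6 = 5.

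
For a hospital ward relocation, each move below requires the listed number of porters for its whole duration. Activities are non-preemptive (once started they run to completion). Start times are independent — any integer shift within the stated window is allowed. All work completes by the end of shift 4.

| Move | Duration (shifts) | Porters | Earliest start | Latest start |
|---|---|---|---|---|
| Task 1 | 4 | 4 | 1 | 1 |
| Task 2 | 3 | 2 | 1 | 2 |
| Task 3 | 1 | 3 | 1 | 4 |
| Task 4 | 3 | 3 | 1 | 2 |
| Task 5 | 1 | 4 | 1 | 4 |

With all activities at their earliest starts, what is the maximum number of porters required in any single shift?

16

Early-start schedule: Task 1@1, Task 2@1, Task 3@1, Task 4@1, Task 5@1.
Load per shift: shift 1: 16, shift 2: 9, shift 3: 9, shift 4: 4.
Peak is 16.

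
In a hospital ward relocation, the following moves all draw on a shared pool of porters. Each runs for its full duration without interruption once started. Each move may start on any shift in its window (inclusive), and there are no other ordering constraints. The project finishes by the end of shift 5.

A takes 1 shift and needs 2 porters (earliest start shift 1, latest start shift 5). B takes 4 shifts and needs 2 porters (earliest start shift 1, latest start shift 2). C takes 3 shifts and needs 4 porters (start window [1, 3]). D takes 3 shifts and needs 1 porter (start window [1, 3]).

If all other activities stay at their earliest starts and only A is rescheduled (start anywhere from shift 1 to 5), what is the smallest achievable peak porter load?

A@1: s1:9  s2:7  s3:7  s4:2  s5:0 → peak 9
A@2: s1:7  s2:9  s3:7  s4:2  s5:0 → peak 9
A@3: s1:7  s2:7  s3:9  s4:2  s5:0 → peak 9
A@4: s1:7  s2:7  s3:7  s4:4  s5:0 → peak 7
A@5: s1:7  s2:7  s3:7  s4:2  s5:2 → peak 7
Best is A@4, peak 7.

7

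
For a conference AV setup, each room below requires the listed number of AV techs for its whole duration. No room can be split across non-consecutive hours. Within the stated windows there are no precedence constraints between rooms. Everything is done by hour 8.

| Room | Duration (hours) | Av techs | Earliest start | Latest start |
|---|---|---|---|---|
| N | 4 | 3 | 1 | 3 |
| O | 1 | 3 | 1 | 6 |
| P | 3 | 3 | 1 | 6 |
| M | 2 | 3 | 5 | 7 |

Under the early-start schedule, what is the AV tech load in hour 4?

3

At early start, hour 4 has: N.
Demand: 3 = 3.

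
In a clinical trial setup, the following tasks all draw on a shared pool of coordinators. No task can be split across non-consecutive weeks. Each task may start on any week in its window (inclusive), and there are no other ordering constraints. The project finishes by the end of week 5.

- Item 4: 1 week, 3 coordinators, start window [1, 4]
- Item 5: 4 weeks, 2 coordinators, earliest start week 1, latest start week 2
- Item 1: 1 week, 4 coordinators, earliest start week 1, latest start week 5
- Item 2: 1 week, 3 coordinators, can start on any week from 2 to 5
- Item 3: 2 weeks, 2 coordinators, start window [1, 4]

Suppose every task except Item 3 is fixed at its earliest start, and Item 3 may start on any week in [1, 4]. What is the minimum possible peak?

Item 3@1: w1:11  w2:7  w3:2  w4:2  w5:0 → peak 11
Item 3@2: w1:9  w2:7  w3:4  w4:2  w5:0 → peak 9
Item 3@3: w1:9  w2:5  w3:4  w4:4  w5:0 → peak 9
Item 3@4: w1:9  w2:5  w3:2  w4:4  w5:2 → peak 9
Best is Item 3@2, peak 9.

9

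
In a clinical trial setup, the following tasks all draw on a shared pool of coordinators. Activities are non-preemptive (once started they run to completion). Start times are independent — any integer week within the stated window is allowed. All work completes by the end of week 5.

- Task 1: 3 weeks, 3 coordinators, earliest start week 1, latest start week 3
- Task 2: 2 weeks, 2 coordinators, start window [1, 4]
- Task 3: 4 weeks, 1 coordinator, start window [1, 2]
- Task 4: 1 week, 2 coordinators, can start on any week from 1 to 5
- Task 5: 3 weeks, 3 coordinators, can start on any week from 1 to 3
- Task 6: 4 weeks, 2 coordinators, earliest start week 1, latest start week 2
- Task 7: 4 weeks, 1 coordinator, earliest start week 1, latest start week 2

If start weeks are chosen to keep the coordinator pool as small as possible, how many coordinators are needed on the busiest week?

10

Early-start (Task 1@1, Task 2@1, Task 3@1, Task 4@1, Task 5@1, Task 6@1, Task 7@1) gives peak 14: w1:14  w2:12  w3:10  w4:4  w5:0.
Shift Task 5→3, Task 7→2.
Schedule Task 1@1, Task 2@1, Task 3@1, Task 4@1, Task 5@3, Task 6@1, Task 7@2: w1:10  w2:9  w3:10  w4:7  w5:4 — peak 10.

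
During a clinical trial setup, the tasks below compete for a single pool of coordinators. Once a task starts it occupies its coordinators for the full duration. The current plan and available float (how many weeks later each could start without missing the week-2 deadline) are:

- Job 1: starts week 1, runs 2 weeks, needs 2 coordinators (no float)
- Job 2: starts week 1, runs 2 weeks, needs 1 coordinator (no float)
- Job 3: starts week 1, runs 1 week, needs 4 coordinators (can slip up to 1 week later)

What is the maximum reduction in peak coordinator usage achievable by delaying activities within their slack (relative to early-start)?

0

Early-start peak: w1:7  w2:3 ⇒ 7.
Leveled (Job 1@1, Job 2@1, Job 3@1): w1:7  w2:3 ⇒ 7.
Reduction 7 − 7 = 0.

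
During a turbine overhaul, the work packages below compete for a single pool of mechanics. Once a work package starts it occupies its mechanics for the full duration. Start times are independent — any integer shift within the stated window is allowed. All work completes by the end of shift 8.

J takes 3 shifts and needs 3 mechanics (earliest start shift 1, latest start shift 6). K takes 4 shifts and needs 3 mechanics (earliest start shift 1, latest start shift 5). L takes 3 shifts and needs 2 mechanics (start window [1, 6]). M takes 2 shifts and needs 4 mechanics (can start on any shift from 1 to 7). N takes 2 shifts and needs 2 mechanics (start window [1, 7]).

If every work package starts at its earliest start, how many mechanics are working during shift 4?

At early start, shift 4 has: K.
Demand: 3 = 3.

3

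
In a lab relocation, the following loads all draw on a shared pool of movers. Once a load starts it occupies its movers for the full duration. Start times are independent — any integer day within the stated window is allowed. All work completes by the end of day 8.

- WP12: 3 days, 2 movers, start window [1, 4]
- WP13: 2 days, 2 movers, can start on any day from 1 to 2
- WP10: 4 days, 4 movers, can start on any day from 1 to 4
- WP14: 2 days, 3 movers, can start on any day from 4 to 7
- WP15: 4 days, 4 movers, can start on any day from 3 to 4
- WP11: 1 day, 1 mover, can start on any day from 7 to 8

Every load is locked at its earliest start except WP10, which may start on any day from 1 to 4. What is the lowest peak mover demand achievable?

WP10@1: d1:8  d2:8  d3:10  d4:11  d5:7  d6:4  d7:1  d8:0 → peak 11
WP10@2: d1:4  d2:8  d3:10  d4:11  d5:11  d6:4  d7:1  d8:0 → peak 11
WP10@3: d1:4  d2:4  d3:10  d4:11  d5:11  d6:8  d7:1  d8:0 → peak 11
WP10@4: d1:4  d2:4  d3:6  d4:11  d5:11  d6:8  d7:5  d8:0 → peak 11
Best is WP10@1, peak 11.

11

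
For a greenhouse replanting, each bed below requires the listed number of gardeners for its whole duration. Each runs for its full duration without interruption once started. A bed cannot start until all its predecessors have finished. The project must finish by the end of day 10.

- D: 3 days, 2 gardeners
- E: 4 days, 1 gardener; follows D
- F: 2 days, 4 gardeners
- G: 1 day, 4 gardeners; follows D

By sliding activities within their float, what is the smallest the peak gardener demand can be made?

Early-start (D@1, E@4, F@1, G@4) gives peak 6: d1:6  d2:6  d3:2  d4:5  d5:1  d6:1  d7:1  d8:0  d9:0  d10:0.
Shift F→8, G→10.
Schedule D@1, E@4, F@8, G@10: d1:2  d2:2  d3:2  d4:1  d5:1  d6:1  d7:1  d8:4  d9:4  d10:4 — peak 4.

4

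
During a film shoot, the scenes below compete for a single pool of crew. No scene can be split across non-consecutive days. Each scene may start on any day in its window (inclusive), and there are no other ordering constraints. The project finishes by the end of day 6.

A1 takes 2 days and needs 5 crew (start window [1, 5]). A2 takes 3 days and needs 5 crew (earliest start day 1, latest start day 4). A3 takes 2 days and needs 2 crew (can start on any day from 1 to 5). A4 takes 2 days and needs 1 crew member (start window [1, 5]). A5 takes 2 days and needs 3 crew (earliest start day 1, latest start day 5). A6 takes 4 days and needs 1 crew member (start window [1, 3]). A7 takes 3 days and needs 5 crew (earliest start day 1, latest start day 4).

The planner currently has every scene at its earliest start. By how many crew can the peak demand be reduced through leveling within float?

12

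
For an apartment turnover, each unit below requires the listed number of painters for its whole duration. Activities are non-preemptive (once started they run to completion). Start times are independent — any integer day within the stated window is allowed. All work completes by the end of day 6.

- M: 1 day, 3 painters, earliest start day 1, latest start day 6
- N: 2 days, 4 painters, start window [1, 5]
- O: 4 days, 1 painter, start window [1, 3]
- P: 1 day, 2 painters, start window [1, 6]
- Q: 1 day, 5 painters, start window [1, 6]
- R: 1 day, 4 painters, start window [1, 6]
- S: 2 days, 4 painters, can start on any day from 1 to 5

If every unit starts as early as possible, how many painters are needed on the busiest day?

23

Early-start schedule: M@1, N@1, O@1, P@1, Q@1, R@1, S@1.
Load per day: day 1: 23, day 2: 9, day 3: 1, day 4: 1, day 5: 0, day 6: 0.
Peak is 23.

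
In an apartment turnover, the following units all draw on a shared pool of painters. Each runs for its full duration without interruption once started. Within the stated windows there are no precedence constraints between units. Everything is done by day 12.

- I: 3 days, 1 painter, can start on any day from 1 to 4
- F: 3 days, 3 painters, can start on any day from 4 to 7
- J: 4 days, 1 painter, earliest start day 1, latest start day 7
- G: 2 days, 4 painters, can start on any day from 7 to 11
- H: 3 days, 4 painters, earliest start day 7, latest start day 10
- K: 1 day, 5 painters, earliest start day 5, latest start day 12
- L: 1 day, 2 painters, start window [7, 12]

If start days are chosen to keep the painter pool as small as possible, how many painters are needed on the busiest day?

6

Early-start (I@1, F@4, J@1, G@7, H@7, K@5, L@7) gives peak 10: d1:2  d2:2  d3:2  d4:4  d5:8  d6:3  d7:10  d8:8  d9:4  d10:0  d11:0  d12:0.
Shift H→9, K→12.
Schedule I@1, F@4, J@1, G@7, H@9, K@12, L@7: d1:2  d2:2  d3:2  d4:4  d5:3  d6:3  d7:6  d8:4  d9:4  d10:4  d11:4  d12:5 — peak 6.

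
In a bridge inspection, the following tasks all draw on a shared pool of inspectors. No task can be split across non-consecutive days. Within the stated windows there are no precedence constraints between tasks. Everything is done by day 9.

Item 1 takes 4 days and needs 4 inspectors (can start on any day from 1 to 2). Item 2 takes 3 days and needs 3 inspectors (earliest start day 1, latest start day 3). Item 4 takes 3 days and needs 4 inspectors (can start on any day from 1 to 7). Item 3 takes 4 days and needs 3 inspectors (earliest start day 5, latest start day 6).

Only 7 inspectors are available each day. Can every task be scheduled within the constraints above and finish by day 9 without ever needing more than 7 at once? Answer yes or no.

yes

Schedule Item 1@1, Item 2@1, Item 4@5, Item 3@5: d1:7  d2:7  d3:7  d4:4  d5:7  d6:7  d7:7  d8:3  d9:0 — peak 7 ≤ 7.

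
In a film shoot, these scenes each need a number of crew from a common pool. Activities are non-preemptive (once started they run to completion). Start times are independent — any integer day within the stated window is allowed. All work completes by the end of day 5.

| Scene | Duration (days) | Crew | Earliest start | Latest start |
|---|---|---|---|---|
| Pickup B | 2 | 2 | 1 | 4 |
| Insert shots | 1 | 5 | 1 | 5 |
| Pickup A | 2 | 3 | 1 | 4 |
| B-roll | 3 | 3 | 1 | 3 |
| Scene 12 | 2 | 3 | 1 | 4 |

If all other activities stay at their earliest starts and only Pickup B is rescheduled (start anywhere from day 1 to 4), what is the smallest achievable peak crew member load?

Pickup B@1: d1:16  d2:11  d3:3  d4:0  d5:0 → peak 16
Pickup B@2: d1:14  d2:11  d3:5  d4:0  d5:0 → peak 14
Pickup B@3: d1:14  d2:9  d3:5  d4:2  d5:0 → peak 14
Pickup B@4: d1:14  d2:9  d3:3  d4:2  d5:2 → peak 14
Best is Pickup B@2, peak 14.

14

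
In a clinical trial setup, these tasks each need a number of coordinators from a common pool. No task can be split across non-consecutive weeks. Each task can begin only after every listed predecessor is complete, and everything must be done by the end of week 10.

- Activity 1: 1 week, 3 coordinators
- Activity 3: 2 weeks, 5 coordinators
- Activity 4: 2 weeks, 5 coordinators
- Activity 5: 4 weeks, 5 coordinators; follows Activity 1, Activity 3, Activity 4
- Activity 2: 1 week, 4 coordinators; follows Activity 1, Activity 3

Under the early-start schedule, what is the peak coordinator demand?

13

Early-start schedule: Activity 1@1, Activity 3@1, Activity 4@1, Activity 5@3, Activity 2@3.
Load per week: week 1: 13, week 2: 10, week 3: 9, week 4: 5, week 5: 5, week 6: 5, week 7: 0, week 8: 0, week 9: 0, week 10: 0.
Peak is 13.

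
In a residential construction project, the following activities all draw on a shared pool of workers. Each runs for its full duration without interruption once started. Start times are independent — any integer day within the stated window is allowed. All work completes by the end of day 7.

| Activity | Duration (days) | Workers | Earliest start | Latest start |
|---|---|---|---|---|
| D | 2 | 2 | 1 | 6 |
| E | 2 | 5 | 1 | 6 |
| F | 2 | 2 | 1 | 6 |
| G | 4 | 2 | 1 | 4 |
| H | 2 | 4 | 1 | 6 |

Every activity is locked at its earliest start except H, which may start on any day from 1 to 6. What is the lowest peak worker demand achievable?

H@1: d1:15  d2:15  d3:2  d4:2  d5:0  d6:0  d7:0 → peak 15
H@2: d1:11  d2:15  d3:6  d4:2  d5:0  d6:0  d7:0 → peak 15
H@3: d1:11  d2:11  d3:6  d4:6  d5:0  d6:0  d7:0 → peak 11
H@4: d1:11  d2:11  d3:2  d4:6  d5:4  d6:0  d7:0 → peak 11
H@5: d1:11  d2:11  d3:2  d4:2  d5:4  d6:4  d7:0 → peak 11
H@6: d1:11  d2:11  d3:2  d4:2  d5:0  d6:4  d7:4 → peak 11
Best is H@3, peak 11.

11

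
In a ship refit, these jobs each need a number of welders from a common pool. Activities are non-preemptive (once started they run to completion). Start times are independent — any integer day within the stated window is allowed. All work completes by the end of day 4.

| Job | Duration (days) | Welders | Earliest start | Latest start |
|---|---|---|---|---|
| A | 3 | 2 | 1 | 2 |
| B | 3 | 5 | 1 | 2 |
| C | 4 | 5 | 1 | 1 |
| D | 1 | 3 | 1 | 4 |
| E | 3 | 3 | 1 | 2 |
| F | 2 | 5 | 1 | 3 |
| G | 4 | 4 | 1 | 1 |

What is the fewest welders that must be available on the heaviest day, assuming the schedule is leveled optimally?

24

Early-start (A@1, B@1, C@1, D@1, E@1, F@1, G@1) gives peak 27: d1:27  d2:24  d3:19  d4:9.
Shift F→2.
Schedule A@1, B@1, C@1, D@1, E@1, F@2, G@1: d1:22  d2:24  d3:24  d4:9 — peak 24.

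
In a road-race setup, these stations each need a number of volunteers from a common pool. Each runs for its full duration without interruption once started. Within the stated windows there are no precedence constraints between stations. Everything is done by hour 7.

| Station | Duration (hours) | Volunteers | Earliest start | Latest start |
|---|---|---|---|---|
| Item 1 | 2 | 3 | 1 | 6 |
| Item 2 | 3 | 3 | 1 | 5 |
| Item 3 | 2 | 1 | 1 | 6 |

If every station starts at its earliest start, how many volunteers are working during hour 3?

3

At early start, hour 3 has: Item 2.
Demand: 3 = 3.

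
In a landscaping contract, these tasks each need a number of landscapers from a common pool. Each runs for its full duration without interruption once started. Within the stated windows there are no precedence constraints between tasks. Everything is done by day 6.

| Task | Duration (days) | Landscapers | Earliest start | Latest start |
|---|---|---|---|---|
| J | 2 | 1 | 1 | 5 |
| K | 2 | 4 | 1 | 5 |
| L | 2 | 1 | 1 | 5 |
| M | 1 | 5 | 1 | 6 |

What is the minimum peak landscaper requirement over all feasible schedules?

5

Early-start (J@1, K@1, L@1, M@1) gives peak 11: d1:11  d2:6  d3:0  d4:0  d5:0  d6:0.
Shift L→3, M→5.
Schedule J@1, K@1, L@3, M@5: d1:5  d2:5  d3:1  d4:1  d5:5  d6:0 — peak 5.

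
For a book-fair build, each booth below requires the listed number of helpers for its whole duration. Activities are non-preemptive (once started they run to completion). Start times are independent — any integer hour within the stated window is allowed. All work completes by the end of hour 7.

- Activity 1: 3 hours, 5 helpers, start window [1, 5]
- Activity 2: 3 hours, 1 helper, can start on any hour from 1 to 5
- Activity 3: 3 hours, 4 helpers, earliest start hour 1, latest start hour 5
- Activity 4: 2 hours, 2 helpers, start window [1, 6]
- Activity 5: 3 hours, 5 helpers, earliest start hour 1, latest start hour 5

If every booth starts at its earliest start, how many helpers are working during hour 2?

17

At early start, hour 2 has: Activity 1, Activity 2, Activity 3, Activity 4, Activity 5.
Demand: 5 + 1 + 4 + 2 + 5 = 17.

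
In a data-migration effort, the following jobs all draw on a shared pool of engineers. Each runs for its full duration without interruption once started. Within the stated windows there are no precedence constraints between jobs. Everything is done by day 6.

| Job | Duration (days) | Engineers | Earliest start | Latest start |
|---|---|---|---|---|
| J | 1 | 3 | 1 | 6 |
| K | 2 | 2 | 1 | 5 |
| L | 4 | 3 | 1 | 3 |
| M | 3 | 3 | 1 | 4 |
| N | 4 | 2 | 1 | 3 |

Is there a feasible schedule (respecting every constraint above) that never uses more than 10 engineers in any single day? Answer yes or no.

Schedule J@1, K@1, L@1, M@2, N@3: d1:8  d2:8  d3:8  d4:8  d5:2  d6:2 — peak 8 ≤ 10.

yes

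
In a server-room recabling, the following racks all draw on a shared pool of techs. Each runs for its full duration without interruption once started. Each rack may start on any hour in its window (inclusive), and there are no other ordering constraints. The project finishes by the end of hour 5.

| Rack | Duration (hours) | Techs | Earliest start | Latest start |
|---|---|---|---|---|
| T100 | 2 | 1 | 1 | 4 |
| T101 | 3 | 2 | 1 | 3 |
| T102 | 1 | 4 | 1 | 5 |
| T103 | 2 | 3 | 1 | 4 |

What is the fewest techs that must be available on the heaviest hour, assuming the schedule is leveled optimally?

Early-start (T100@1, T101@1, T102@1, T103@1) gives peak 10: h1:10  h2:6  h3:2  h4:0  h5:0.
Shift T102→5, T103→3.
Schedule T100@1, T101@1, T102@5, T103@3: h1:3  h2:3  h3:5  h4:3  h5:4 — peak 5.

5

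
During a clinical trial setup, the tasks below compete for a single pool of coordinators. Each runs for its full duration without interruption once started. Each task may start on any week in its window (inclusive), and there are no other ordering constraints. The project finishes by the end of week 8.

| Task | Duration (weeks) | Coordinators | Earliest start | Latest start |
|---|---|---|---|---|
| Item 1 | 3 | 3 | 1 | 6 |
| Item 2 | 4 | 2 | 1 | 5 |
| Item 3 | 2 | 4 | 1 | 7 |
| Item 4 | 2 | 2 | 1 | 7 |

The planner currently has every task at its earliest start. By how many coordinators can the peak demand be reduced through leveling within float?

6

Early-start peak: w1:11  w2:11  w3:5  w4:2  w5:0  w6:0  w7:0  w8:0 ⇒ 11.
Leveled (Item 1@1, Item 2@1, Item 3@5, Item 4@7): w1:5  w2:5  w3:5  w4:2  w5:4  w6:4  w7:2  w8:2 ⇒ 5.
Reduction 11 − 5 = 6.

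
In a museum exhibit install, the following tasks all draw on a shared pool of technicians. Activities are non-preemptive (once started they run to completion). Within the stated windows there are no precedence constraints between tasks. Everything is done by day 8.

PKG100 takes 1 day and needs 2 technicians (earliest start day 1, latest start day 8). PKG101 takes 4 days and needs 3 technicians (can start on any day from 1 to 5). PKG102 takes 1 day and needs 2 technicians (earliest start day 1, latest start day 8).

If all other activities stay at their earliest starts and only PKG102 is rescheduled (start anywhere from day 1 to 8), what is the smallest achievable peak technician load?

5

PKG102@1: d1:7  d2:3  d3:3  d4:3  d5:0  d6:0  d7:0  d8:0 → peak 7
PKG102@2: d1:5  d2:5  d3:3  d4:3  d5:0  d6:0  d7:0  d8:0 → peak 5
PKG102@3: d1:5  d2:3  d3:5  d4:3  d5:0  d6:0  d7:0  d8:0 → peak 5
PKG102@4: d1:5  d2:3  d3:3  d4:5  d5:0  d6:0  d7:0  d8:0 → peak 5
PKG102@5: d1:5  d2:3  d3:3  d4:3  d5:2  d6:0  d7:0  d8:0 → peak 5
PKG102@6: d1:5  d2:3  d3:3  d4:3  d5:0  d6:2  d7:0  d8:0 → peak 5
PKG102@7: d1:5  d2:3  d3:3  d4:3  d5:0  d6:0  d7:2  d8:0 → peak 5
PKG102@8: d1:5  d2:3  d3:3  d4:3  d5:0  d6:0  d7:0  d8:2 → peak 5
Best is PKG102@2, peak 5.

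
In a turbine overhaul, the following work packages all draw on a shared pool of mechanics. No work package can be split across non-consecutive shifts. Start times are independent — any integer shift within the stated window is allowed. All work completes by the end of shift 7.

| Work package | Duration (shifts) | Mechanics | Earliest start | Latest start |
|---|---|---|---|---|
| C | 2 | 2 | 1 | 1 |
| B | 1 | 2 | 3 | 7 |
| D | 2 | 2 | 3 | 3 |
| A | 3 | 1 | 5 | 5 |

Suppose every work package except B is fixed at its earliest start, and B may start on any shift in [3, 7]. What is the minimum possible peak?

B@3: s1:2  s2:2  s3:4  s4:2  s5:1  s6:1  s7:1 → peak 4
B@4: s1:2  s2:2  s3:2  s4:4  s5:1  s6:1  s7:1 → peak 4
B@5: s1:2  s2:2  s3:2  s4:2  s5:3  s6:1  s7:1 → peak 3
B@6: s1:2  s2:2  s3:2  s4:2  s5:1  s6:3  s7:1 → peak 3
B@7: s1:2  s2:2  s3:2  s4:2  s5:1  s6:1  s7:3 → peak 3
Best is B@5, peak 3.

3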